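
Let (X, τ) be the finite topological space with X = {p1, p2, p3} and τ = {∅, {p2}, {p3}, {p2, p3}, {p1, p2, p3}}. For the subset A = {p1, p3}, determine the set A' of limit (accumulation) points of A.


A' = {p1}

For each x ∈ X, list the open sets U ∈ τ with x ∈ U, then check whether U ∩ (A ∖ {x}) ≠ ∅ for every such U.
  x = p1: opens ∋ x are {p1, p2, p3}; each meets A ∖ {p1}, so x IS a limit point.
  x = p2: open {p2} ∋ x has {p2} ∩ (A ∖ {p2}) = ∅, so x is NOT a limit point.
  x = p3: open {p3} ∋ x has {p3} ∩ (A ∖ {p3}) = ∅, so x is NOT a limit point.
Collecting: A' = {p1}.


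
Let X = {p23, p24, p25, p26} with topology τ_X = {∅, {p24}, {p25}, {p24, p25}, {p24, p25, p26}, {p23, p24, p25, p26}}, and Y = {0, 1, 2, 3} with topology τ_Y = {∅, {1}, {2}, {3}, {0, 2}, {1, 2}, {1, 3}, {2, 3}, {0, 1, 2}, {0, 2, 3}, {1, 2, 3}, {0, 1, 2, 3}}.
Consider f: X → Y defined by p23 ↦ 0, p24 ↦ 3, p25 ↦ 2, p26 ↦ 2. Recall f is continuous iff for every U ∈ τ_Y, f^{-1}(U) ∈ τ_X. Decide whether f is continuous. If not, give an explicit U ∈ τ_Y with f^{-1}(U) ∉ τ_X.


f is NOT continuous.

Compute f^{-1}(U) for each U ∈ τ_Y:
  U = ∅: f^{-1}(U) = ∅ ∈ τ_X ✓.
  U = {1}: f^{-1}(U) = ∅ ∈ τ_X ✓.
  U = {2}: f^{-1}(U) = {p25, p26} ∉ τ_X ✗.
  U = {3}: f^{-1}(U) = {p24} ∈ τ_X ✓.
  U = {0, 2}: f^{-1}(U) = {p23, p25, p26} ∉ τ_X ✗.
  U = {1, 2}: f^{-1}(U) = {p25, p26} ∉ τ_X ✗.
  U = {1, 3}: f^{-1}(U) = {p24} ∈ τ_X ✓.
  U = {2, 3}: f^{-1}(U) = {p24, p25, p26} ∈ τ_X ✓.
  U = {0, 1, 2}: f^{-1}(U) = {p23, p25, p26} ∉ τ_X ✗.
  U = {0, 2, 3}: f^{-1}(U) = {p23, p24, p25, p26} ∈ τ_X ✓.
  U = {1, 2, 3}: f^{-1}(U) = {p24, p25, p26} ∈ τ_X ✓.
  U = {0, 1, 2, 3}: f^{-1}(U) = {p23, p24, p25, p26} ∈ τ_X ✓.
Found U = {2} with f^{-1}(U) = {p25, p26} not in τ_X. Therefore f is NOT continuous.


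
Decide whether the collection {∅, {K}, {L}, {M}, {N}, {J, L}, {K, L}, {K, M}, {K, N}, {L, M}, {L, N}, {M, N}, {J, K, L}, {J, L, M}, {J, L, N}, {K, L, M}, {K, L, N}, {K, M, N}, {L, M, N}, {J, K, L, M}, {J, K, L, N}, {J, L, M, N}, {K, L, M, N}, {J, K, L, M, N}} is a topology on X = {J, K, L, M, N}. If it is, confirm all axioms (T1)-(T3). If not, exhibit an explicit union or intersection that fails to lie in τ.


τ IS a topology on X.

Axiom (T1): ∅ ∈ τ? Yes; X ∈ τ? Yes.
Axiom (T2/T3): check pairwise unions and intersections of members of τ.
All pairwise intersections and unions checked — each lies in τ. Therefore τ satisfies (T1), (T2), (T3): it IS a topology on X.


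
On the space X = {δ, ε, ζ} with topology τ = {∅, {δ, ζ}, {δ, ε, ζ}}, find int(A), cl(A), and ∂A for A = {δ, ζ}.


int(A) = {δ, ζ}, cl(A) = {δ, ε, ζ}, ∂A = {ε}.

Closed sets in (X, τ) are complements of opens:
  closed(X, τ) = {∅, {ε}, {δ, ε, ζ}}.
int(A) = ⋃ {U ∈ τ : U ⊆ A}. Opens contained in A: ∅, {δ, ζ}.
Taking the union of these: int(A) = {δ, ζ}.
cl(A) = ⋂ {C closed : A ⊆ C}. Closed sets containing A: {δ, ε, ζ}.
Intersecting these: cl(A) = {δ, ε, ζ}.
∂A = cl(A) ∖ int(A) = {δ, ε, ζ} ∖ {δ, ζ} = {ε}.


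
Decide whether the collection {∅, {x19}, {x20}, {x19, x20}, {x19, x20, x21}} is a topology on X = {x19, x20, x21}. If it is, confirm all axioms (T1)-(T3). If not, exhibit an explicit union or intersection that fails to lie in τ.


τ IS a topology on X.

Axiom (T1): ∅ ∈ τ? Yes; X ∈ τ? Yes.
Axiom (T2/T3): check pairwise unions and intersections of members of τ.
All pairwise intersections and unions checked — each lies in τ. Therefore τ satisfies (T1), (T2), (T3): it IS a topology on X.


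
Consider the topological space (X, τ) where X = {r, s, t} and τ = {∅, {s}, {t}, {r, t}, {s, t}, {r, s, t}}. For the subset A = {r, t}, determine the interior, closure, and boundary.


int(A) = {r, t}, cl(A) = {r, t}, ∂A = ∅.

Closed sets in (X, τ) are complements of opens:
  closed(X, τ) = {∅, {r}, {s}, {r, s}, {r, t}, {r, s, t}}.
int(A) = ⋃ {U ∈ τ : U ⊆ A}. Opens contained in A: ∅, {t}, {r, t}.
Taking the union of these: int(A) = {r, t}.
cl(A) = ⋂ {C closed : A ⊆ C}. Closed sets containing A: {r, t}, {r, s, t}.
Intersecting these: cl(A) = {r, t}.
∂A = cl(A) ∖ int(A) = {r, t} ∖ {r, t} = ∅.


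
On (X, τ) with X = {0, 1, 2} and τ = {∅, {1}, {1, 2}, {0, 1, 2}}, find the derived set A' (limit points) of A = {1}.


A' = {0, 2}

For each x ∈ X, list the open sets U ∈ τ with x ∈ U, then check whether U ∩ (A ∖ {x}) ≠ ∅ for every such U.
  x = 0: opens ∋ x are {0, 1, 2}; each meets A ∖ {0}, so x IS a limit point.
  x = 1: open {1} ∋ x has {1} ∩ (A ∖ {1}) = ∅, so x is NOT a limit point.
  x = 2: opens ∋ x are {1, 2}, {0, 1, 2}; each meets A ∖ {2}, so x IS a limit point.
Collecting: A' = {0, 2}.


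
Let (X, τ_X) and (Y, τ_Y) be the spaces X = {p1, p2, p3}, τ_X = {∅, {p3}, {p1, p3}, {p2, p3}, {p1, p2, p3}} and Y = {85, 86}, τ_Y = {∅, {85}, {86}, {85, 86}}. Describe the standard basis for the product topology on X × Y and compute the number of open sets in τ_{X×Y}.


Basis B = {∅ × ∅, {p3} × {85}, {p3} × {86}, {p1, p3} × {85}, {p1, p3} × {86}, {p2, p3} × {85}, {p2, p3} × {86}, {p3} × {85, 86}, {p1, p2, p3} × {85}, {p1, p2, p3} × {86}, {p1, p3} × {85, 86}, {p2, p3} × {85, 86}, {p1, p2, p3} × {85, 86}}; |τ_{X×Y}| = 25.

Enumerate products U × V with U ∈ τ_X, V ∈ τ_Y (deduplicated):
  ∅ × ∅ = {} (∅)
  {p3} × {85} = {(p3,85)}
  {p3} × {86} = {(p3,86)}
  {p1, p3} × {85} = {(p1,85), (p3,85)}
  {p1, p3} × {86} = {(p1,86), (p3,86)}
  {p2, p3} × {85} = {(p2,85), (p3,85)}
  {p2, p3} × {86} = {(p2,86), (p3,86)}
  {p3} × {85, 86} = {(p3,85), (p3,86)}
  {p1, p2, p3} × {85} = {(p1,85), (p2,85), (p3,85)}
  {p1, p2, p3} × {86} = {(p1,86), (p2,86), (p3,86)}
  {p1, p3} × {85, 86} = {(p1,85), (p1,86), (p3,85), (p3,86)}
  {p2, p3} × {85, 86} = {(p2,85), (p2,86), (p3,85), (p3,86)}
  {p1, p2, p3} × {85, 86} = {(p1,85), (p1,86), (p2,85), (p2,86), (p3,85), (p3,86)}
These 13 distinct sets form the basis B.
Close under arbitrary unions to get τ_{X×Y}; counting gives |τ_{X×Y}| = 25.


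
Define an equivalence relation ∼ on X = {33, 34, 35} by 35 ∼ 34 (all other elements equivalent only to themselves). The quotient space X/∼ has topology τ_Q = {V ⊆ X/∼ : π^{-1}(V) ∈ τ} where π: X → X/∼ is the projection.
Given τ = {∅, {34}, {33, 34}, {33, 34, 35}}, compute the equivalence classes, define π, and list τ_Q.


X/∼ = {[33], [34=35]}; |τ_Q| = 2.

Equivalence classes: [33], [34=35].
Quotient map π: X → X/∼ sends 33 ↦ [33], 34 ↦ [34=35], 35 ↦ [34=35].
For each subset V ⊆ X/∼, compute π^{-1}(V) ⊆ X and check whether π^{-1}(V) ∈ τ. V is open in τ_Q iff π^{-1}(V) ∈ τ.
  V = {}: π^{-1}(V) = ∅ ∈ τ ✓.
  V = {[33]}: π^{-1}(V) = {33} ∉ τ ✗.
  V = {[34=35]}: π^{-1}(V) = {34, 35} ∉ τ ✗.
  V = {[33], [34=35]}: π^{-1}(V) = {33, 34, 35} ∈ τ ✓.
Open sets in the quotient: τ_Q = {{}, {[33], [34=35]}} (2 elements).


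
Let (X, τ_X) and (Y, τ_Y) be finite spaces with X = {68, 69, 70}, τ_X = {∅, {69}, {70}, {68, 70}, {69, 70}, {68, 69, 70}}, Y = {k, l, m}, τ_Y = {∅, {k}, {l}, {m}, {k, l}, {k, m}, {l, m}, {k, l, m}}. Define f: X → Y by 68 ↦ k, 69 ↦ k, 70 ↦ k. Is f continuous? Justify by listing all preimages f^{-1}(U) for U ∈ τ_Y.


f IS continuous.

Compute f^{-1}(U) for each U ∈ τ_Y:
  U = ∅: f^{-1}(U) = ∅ ∈ τ_X ✓.
  U = {k}: f^{-1}(U) = {68, 69, 70} ∈ τ_X ✓.
  U = {l}: f^{-1}(U) = ∅ ∈ τ_X ✓.
  U = {m}: f^{-1}(U) = ∅ ∈ τ_X ✓.
  U = {k, l}: f^{-1}(U) = {68, 69, 70} ∈ τ_X ✓.
  U = {k, m}: f^{-1}(U) = {68, 69, 70} ∈ τ_X ✓.
  U = {l, m}: f^{-1}(U) = ∅ ∈ τ_X ✓.
  U = {k, l, m}: f^{-1}(U) = {68, 69, 70} ∈ τ_X ✓.
Every preimage lies in τ_X, so f IS continuous.


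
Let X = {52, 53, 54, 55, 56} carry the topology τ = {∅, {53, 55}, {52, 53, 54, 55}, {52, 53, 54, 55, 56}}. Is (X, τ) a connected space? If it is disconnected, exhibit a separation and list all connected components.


(X, τ) is connected.

Find clopen sets (U ∈ τ with X ∖ U ∈ τ):
  U = ∅, X ∖ U = {52, 53, 54, 55, 56} — both open, so U is clopen.
  U = {52, 53, 54, 55, 56}, X ∖ U = ∅ — both open, so U is clopen.
Only trivial clopens (∅ and X) exist, so (X, τ) is connected.
Compute connected components by grouping points that agree on all clopens:
  component: {52, 53, 54, 55, 56}


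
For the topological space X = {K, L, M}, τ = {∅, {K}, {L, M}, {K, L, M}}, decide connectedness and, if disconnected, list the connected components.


(X, τ) is disconnected; components = [{K}, {L, M}].

Find clopen sets (U ∈ τ with X ∖ U ∈ τ):
  U = ∅, X ∖ U = {K, L, M} — both open, so U is clopen.
  U = {K}, X ∖ U = {L, M} — both open, so U is clopen.
  U = {L, M}, X ∖ U = {K} — both open, so U is clopen.
  U = {K, L, M}, X ∖ U = ∅ — both open, so U is clopen.
Nontrivial clopen(s) exist: e.g. {K}. So (X, τ) is disconnected.
Compute connected components by grouping points that agree on all clopens:
  component: {K}
  component: {L, M}


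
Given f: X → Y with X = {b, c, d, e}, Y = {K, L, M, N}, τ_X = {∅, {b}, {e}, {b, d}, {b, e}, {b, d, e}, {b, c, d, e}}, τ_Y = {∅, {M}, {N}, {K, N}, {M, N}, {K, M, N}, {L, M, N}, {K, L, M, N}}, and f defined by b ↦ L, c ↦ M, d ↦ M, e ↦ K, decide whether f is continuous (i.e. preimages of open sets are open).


f is NOT continuous.

Compute f^{-1}(U) for each U ∈ τ_Y:
  U = ∅: f^{-1}(U) = ∅ ∈ τ_X ✓.
  U = {M}: f^{-1}(U) = {c, d} ∉ τ_X ✗.
  U = {N}: f^{-1}(U) = ∅ ∈ τ_X ✓.
  U = {K, N}: f^{-1}(U) = {e} ∈ τ_X ✓.
  U = {M, N}: f^{-1}(U) = {c, d} ∉ τ_X ✗.
  U = {K, M, N}: f^{-1}(U) = {c, d, e} ∉ τ_X ✗.
  U = {L, M, N}: f^{-1}(U) = {b, c, d} ∉ τ_X ✗.
  U = {K, L, M, N}: f^{-1}(U) = {b, c, d, e} ∈ τ_X ✓.
Found U = {M} with f^{-1}(U) = {c, d} not in τ_X. Therefore f is NOT continuous.


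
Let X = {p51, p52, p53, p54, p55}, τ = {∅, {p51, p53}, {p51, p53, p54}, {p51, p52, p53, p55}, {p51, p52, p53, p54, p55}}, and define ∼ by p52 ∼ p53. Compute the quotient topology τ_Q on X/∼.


X/∼ = {[p51], [p52=p53], [p54], [p55]}; |τ_Q| = 3.

Equivalence classes: [p51], [p52=p53], [p54], [p55].
Quotient map π: X → X/∼ sends p51 ↦ [p51], p52 ↦ [p52=p53], p53 ↦ [p52=p53], p54 ↦ [p54], p55 ↦ [p55].
For each subset V ⊆ X/∼, compute π^{-1}(V) ⊆ X and check whether π^{-1}(V) ∈ τ. V is open in τ_Q iff π^{-1}(V) ∈ τ.
  V = {}: π^{-1}(V) = ∅ ∈ τ ✓.
  V = {[p51]}: π^{-1}(V) = {p51} ∉ τ ✗.
  V = {[p52=p53]}: π^{-1}(V) = {p52, p53} ∉ τ ✗.
  V = {[p51], [p52=p53]}: π^{-1}(V) = {p51, p52, p53} ∉ τ ✗.
  V = {[p54]}: π^{-1}(V) = {p54} ∉ τ ✗.
  V = {[p51], [p54]}: π^{-1}(V) = {p51, p54} ∉ τ ✗.
  V = {[p52=p53], [p54]}: π^{-1}(V) = {p52, p53, p54} ∉ τ ✗.
  V = {[p51], [p52=p53], [p54]}: π^{-1}(V) = {p51, p52, p53, p54} ∉ τ ✗.
  V = {[p55]}: π^{-1}(V) = {p55} ∉ τ ✗.
  V = {[p51], [p55]}: π^{-1}(V) = {p51, p55} ∉ τ ✗.
  V = {[p52=p53], [p55]}: π^{-1}(V) = {p52, p53, p55} ∉ τ ✗.
  V = {[p51], [p52=p53], [p55]}: π^{-1}(V) = {p51, p52, p53, p55} ∈ τ ✓.
  V = {[p54], [p55]}: π^{-1}(V) = {p54, p55} ∉ τ ✗.
  V = {[p51], [p54], [p55]}: π^{-1}(V) = {p51, p54, p55} ∉ τ ✗.
  V = {[p52=p53], [p54], [p55]}: π^{-1}(V) = {p52, p53, p54, p55} ∉ τ ✗.
  V = {[p51], [p52=p53], [p54], [p55]}: π^{-1}(V) = {p51, p52, p53, p54, p55} ∈ τ ✓.
Open sets in the quotient: τ_Q = {{}, {[p51], [p52=p53], [p55]}, {[p51], [p52=p53], [p54], [p55]}} (3 elements).


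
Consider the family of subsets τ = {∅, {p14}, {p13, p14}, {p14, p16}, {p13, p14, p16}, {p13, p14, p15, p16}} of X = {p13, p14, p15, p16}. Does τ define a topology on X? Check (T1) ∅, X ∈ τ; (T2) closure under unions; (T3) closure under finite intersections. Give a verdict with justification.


τ IS a topology on X.

Axiom (T1): ∅ ∈ τ? Yes; X ∈ τ? Yes.
Axiom (T2/T3): check pairwise unions and intersections of members of τ.
All pairwise intersections and unions checked — each lies in τ. Therefore τ satisfies (T1), (T2), (T3): it IS a topology on X.


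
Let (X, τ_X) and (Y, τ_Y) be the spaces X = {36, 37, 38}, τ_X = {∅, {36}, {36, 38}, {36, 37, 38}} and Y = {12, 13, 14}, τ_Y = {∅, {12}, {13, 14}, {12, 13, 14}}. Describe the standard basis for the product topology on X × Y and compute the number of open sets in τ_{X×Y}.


Basis B = {∅ × ∅, {36} × {12}, {36, 38} × {12}, {36} × {13, 14}, {36} × {12, 13, 14}, {36, 37, 38} × {12}, {36, 38} × {13, 14}, {36, 38} × {12, 13, 14}, {36, 37, 38} × {13, 14}, {36, 37, 38} × {12, 13, 14}}; |τ_{X×Y}| = 16.

Enumerate products U × V with U ∈ τ_X, V ∈ τ_Y (deduplicated):
  ∅ × ∅ = {} (∅)
  {36} × {12} = {(36,12)}
  {36, 38} × {12} = {(36,12), (38,12)}
  {36} × {13, 14} = {(36,13), (36,14)}
  {36} × {12, 13, 14} = {(36,12), (36,13), (36,14)}
  {36, 37, 38} × {12} = {(36,12), (37,12), (38,12)}
  {36, 38} × {13, 14} = {(36,13), (36,14), (38,13), (38,14)}
  {36, 38} × {12, 13, 14} = {(36,12), (36,13), (36,14), (38,12), (38,13), (38,14)}
  {36, 37, 38} × {13, 14} = {(36,13), (36,14), (37,13), (37,14), (38,13), (38,14)}
  {36, 37, 38} × {12, 13, 14} = {(36,12), (36,13), (36,14), (37,12), (37,13), (37,14), (38,12), (38,13), (38,14)}
These 10 distinct sets form the basis B.
Close under arbitrary unions to get τ_{X×Y}; counting gives |τ_{X×Y}| = 16.


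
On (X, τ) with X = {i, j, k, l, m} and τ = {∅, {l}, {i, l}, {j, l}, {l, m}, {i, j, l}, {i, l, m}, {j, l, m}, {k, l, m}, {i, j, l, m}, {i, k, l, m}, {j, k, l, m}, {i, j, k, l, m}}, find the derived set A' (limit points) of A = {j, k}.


A' = ∅

For each x ∈ X, list the open sets U ∈ τ with x ∈ U, then check whether U ∩ (A ∖ {x}) ≠ ∅ for every such U.
  x = i: open {i, l} ∋ x has {i, l} ∩ (A ∖ {i}) = ∅, so x is NOT a limit point.
  x = j: open {j, l} ∋ x has {j, l} ∩ (A ∖ {j}) = ∅, so x is NOT a limit point.
  x = k: open {k, l, m} ∋ x has {k, l, m} ∩ (A ∖ {k}) = ∅, so x is NOT a limit point.
  x = l: open {l} ∋ x has {l} ∩ (A ∖ {l}) = ∅, so x is NOT a limit point.
  x = m: open {l, m} ∋ x has {l, m} ∩ (A ∖ {m}) = ∅, so x is NOT a limit point.
Collecting: A' = ∅.


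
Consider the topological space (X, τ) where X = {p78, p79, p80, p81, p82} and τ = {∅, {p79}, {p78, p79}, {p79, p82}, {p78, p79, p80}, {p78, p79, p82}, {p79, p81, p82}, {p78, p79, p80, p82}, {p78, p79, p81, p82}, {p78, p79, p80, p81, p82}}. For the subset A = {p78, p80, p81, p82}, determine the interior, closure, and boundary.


int(A) = ∅, cl(A) = {p78, p80, p81, p82}, ∂A = {p78, p80, p81, p82}.

Closed sets in (X, τ) are complements of opens:
  closed(X, τ) = {∅, {p80}, {p81}, {p78, p80}, {p80, p81}, {p81, p82}, {p78, p80, p81}, {p80, p81, p82}, {p78, p80, p81, p82}, {p78, p79, p80, p81, p82}}.
int(A) = ⋃ {U ∈ τ : U ⊆ A}. Opens contained in A: ∅.
Taking the union of these: int(A) = ∅.
cl(A) = ⋂ {C closed : A ⊆ C}. Closed sets containing A: {p78, p80, p81, p82}, {p78, p79, p80, p81, p82}.
Intersecting these: cl(A) = {p78, p80, p81, p82}.
∂A = cl(A) ∖ int(A) = {p78, p80, p81, p82} ∖ ∅ = {p78, p80, p81, p82}.


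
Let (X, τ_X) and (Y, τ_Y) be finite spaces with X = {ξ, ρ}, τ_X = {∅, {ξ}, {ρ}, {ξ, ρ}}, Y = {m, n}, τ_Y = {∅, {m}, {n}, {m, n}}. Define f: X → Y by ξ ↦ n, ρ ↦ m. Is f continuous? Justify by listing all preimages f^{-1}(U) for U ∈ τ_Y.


f IS continuous.

Compute f^{-1}(U) for each U ∈ τ_Y:
  U = ∅: f^{-1}(U) = ∅ ∈ τ_X ✓.
  U = {m}: f^{-1}(U) = {ρ} ∈ τ_X ✓.
  U = {n}: f^{-1}(U) = {ξ} ∈ τ_X ✓.
  U = {m, n}: f^{-1}(U) = {ξ, ρ} ∈ τ_X ✓.
Every preimage lies in τ_X, so f IS continuous.


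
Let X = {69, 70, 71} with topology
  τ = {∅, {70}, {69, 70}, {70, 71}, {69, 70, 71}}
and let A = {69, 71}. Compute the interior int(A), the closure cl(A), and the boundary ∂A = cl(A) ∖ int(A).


int(A) = ∅, cl(A) = {69, 71}, ∂A = {69, 71}.

Closed sets in (X, τ) are complements of opens:
  closed(X, τ) = {∅, {69}, {71}, {69, 71}, {69, 70, 71}}.
int(A) = ⋃ {U ∈ τ : U ⊆ A}. Opens contained in A: ∅.
Taking the union of these: int(A) = ∅.
cl(A) = ⋂ {C closed : A ⊆ C}. Closed sets containing A: {69, 71}, {69, 70, 71}.
Intersecting these: cl(A) = {69, 71}.
∂A = cl(A) ∖ int(A) = {69, 71} ∖ ∅ = {69, 71}.


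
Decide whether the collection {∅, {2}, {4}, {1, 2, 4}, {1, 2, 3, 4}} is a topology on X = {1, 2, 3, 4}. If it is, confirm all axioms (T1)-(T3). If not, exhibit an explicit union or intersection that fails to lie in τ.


τ is NOT a topology on X.

Axiom (T1): ∅ ∈ τ? Yes; X ∈ τ? Yes.
Axiom (T2/T3): check pairwise unions and intersections of members of τ.
Counterexample for (T2): {2} ∪ {4} = {2, 4} ∉ τ. Therefore τ is NOT a topology.


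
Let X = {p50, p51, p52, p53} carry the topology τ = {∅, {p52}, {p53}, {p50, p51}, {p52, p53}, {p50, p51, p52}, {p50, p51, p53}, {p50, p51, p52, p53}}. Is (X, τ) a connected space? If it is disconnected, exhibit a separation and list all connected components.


(X, τ) is disconnected; components = [{p52}, {p53}, {p50, p51}].

Find clopen sets (U ∈ τ with X ∖ U ∈ τ):
  U = ∅, X ∖ U = {p50, p51, p52, p53} — both open, so U is clopen.
  U = {p52}, X ∖ U = {p50, p51, p53} — both open, so U is clopen.
  U = {p53}, X ∖ U = {p50, p51, p52} — both open, so U is clopen.
  U = {p50, p51}, X ∖ U = {p52, p53} — both open, so U is clopen.
  U = {p52, p53}, X ∖ U = {p50, p51} — both open, so U is clopen.
  U = {p50, p51, p52}, X ∖ U = {p53} — both open, so U is clopen.
  U = {p50, p51, p53}, X ∖ U = {p52} — both open, so U is clopen.
  U = {p50, p51, p52, p53}, X ∖ U = ∅ — both open, so U is clopen.
Nontrivial clopen(s) exist: e.g. {p52}. So (X, τ) is disconnected.
Compute connected components by grouping points that agree on all clopens:
  component: {p52}
  component: {p53}
  component: {p50, p51}


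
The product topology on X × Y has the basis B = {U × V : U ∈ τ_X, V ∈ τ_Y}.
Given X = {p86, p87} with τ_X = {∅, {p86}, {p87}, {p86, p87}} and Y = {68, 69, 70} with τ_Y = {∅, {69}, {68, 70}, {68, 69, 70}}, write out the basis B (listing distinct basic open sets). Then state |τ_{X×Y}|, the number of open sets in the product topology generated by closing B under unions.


Basis B = {∅ × ∅, {p86} × {69}, {p87} × {69}, {p86} × {68, 70}, {p86, p87} × {69}, {p87} × {68, 70}, {p86} × {68, 69, 70}, {p87} × {68, 69, 70}, {p86, p87} × {68, 70}, {p86, p87} × {68, 69, 70}}; |τ_{X×Y}| = 16.

Enumerate products U × V with U ∈ τ_X, V ∈ τ_Y (deduplicated):
  ∅ × ∅ = {} (∅)
  {p86} × {69} = {(p86,69)}
  {p87} × {69} = {(p87,69)}
  {p86} × {68, 70} = {(p86,68), (p86,70)}
  {p86, p87} × {69} = {(p86,69), (p87,69)}
  {p87} × {68, 70} = {(p87,68), (p87,70)}
  {p86} × {68, 69, 70} = {(p86,68), (p86,69), (p86,70)}
  {p87} × {68, 69, 70} = {(p87,68), (p87,69), (p87,70)}
  {p86, p87} × {68, 70} = {(p86,68), (p86,70), (p87,68), (p87,70)}
  {p86, p87} × {68, 69, 70} = {(p86,68), (p86,69), (p86,70), (p87,68), (p87,69), (p87,70)}
These 10 distinct sets form the basis B.
Close under arbitrary unions to get τ_{X×Y}; counting gives |τ_{X×Y}| = 16.


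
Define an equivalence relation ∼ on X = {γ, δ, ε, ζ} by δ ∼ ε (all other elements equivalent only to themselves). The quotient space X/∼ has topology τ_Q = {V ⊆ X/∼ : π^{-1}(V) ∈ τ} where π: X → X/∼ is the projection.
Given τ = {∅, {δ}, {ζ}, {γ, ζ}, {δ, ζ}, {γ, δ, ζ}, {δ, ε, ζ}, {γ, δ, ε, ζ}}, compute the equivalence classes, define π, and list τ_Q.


X/∼ = {[γ], [δ=ε], [ζ]}; |τ_Q| = 5.

Equivalence classes: [γ], [δ=ε], [ζ].
Quotient map π: X → X/∼ sends γ ↦ [γ], δ ↦ [δ=ε], ε ↦ [δ=ε], ζ ↦ [ζ].
For each subset V ⊆ X/∼, compute π^{-1}(V) ⊆ X and check whether π^{-1}(V) ∈ τ. V is open in τ_Q iff π^{-1}(V) ∈ τ.
  V = {}: π^{-1}(V) = ∅ ∈ τ ✓.
  V = {[γ]}: π^{-1}(V) = {γ} ∉ τ ✗.
  V = {[δ=ε]}: π^{-1}(V) = {δ, ε} ∉ τ ✗.
  V = {[γ], [δ=ε]}: π^{-1}(V) = {γ, δ, ε} ∉ τ ✗.
  V = {[ζ]}: π^{-1}(V) = {ζ} ∈ τ ✓.
  V = {[γ], [ζ]}: π^{-1}(V) = {γ, ζ} ∈ τ ✓.
  V = {[δ=ε], [ζ]}: π^{-1}(V) = {δ, ε, ζ} ∈ τ ✓.
  V = {[γ], [δ=ε], [ζ]}: π^{-1}(V) = {γ, δ, ε, ζ} ∈ τ ✓.
Open sets in the quotient: τ_Q = {{}, {[ζ]}, {[γ], [ζ]}, {[δ=ε], [ζ]}, {[γ], [δ=ε], [ζ]}} (5 elements).


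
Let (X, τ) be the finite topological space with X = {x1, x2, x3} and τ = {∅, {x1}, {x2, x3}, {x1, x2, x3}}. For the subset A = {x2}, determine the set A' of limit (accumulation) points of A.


A' = {x3}

For each x ∈ X, list the open sets U ∈ τ with x ∈ U, then check whether U ∩ (A ∖ {x}) ≠ ∅ for every such U.
  x = x1: open {x1} ∋ x has {x1} ∩ (A ∖ {x1}) = ∅, so x is NOT a limit point.
  x = x2: open {x2, x3} ∋ x has {x2, x3} ∩ (A ∖ {x2}) = ∅, so x is NOT a limit point.
  x = x3: opens ∋ x are {x2, x3}, {x1, x2, x3}; each meets A ∖ {x3}, so x IS a limit point.
Collecting: A' = {x3}.


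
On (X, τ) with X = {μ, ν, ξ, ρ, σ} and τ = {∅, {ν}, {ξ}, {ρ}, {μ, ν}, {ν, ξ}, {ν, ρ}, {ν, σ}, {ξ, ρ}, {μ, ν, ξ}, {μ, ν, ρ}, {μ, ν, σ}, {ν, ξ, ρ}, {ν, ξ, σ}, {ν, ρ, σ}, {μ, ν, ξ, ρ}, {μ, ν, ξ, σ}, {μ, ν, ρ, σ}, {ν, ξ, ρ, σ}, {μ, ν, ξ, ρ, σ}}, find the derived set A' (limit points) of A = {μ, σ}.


A' = ∅

For each x ∈ X, list the open sets U ∈ τ with x ∈ U, then check whether U ∩ (A ∖ {x}) ≠ ∅ for every such U.
  x = μ: open {μ, ν} ∋ x has {μ, ν} ∩ (A ∖ {μ}) = ∅, so x is NOT a limit point.
  x = ν: open {ν} ∋ x has {ν} ∩ (A ∖ {ν}) = ∅, so x is NOT a limit point.
  x = ξ: open {ξ} ∋ x has {ξ} ∩ (A ∖ {ξ}) = ∅, so x is NOT a limit point.
  x = ρ: open {ρ} ∋ x has {ρ} ∩ (A ∖ {ρ}) = ∅, so x is NOT a limit point.
  x = σ: open {ν, σ} ∋ x has {ν, σ} ∩ (A ∖ {σ}) = ∅, so x is NOT a limit point.
Collecting: A' = ∅.


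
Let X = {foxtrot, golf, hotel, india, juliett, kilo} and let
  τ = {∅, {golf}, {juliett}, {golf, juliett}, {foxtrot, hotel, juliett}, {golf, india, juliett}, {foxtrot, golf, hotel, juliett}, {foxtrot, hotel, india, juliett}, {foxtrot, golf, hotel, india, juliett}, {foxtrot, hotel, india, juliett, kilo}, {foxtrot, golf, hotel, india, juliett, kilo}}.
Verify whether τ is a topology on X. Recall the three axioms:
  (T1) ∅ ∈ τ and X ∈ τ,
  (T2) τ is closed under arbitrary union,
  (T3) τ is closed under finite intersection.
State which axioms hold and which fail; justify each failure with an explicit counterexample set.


τ is NOT a topology on X.

Axiom (T1): ∅ ∈ τ? Yes; X ∈ τ? Yes.
Axiom (T2/T3): check pairwise unions and intersections of members of τ.
Counterexample for (T3): {golf, india, juliett} ∩ {foxtrot, hotel, india, juliett} = {india, juliett} ∉ τ. Therefore τ is NOT a topology.


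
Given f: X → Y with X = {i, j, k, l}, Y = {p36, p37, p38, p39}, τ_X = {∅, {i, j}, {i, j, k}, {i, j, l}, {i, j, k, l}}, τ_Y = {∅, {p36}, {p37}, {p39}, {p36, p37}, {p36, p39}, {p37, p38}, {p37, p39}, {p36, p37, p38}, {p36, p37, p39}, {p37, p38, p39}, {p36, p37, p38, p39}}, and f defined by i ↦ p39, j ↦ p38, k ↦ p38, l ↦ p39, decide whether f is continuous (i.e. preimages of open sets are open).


f is NOT continuous.

Compute f^{-1}(U) for each U ∈ τ_Y:
  U = ∅: f^{-1}(U) = ∅ ∈ τ_X ✓.
  U = {p36}: f^{-1}(U) = ∅ ∈ τ_X ✓.
  U = {p37}: f^{-1}(U) = ∅ ∈ τ_X ✓.
  U = {p39}: f^{-1}(U) = {i, l} ∉ τ_X ✗.
  U = {p36, p37}: f^{-1}(U) = ∅ ∈ τ_X ✓.
  U = {p36, p39}: f^{-1}(U) = {i, l} ∉ τ_X ✗.
  U = {p37, p38}: f^{-1}(U) = {j, k} ∉ τ_X ✗.
  U = {p37, p39}: f^{-1}(U) = {i, l} ∉ τ_X ✗.
  U = {p36, p37, p38}: f^{-1}(U) = {j, k} ∉ τ_X ✗.
  U = {p36, p37, p39}: f^{-1}(U) = {i, l} ∉ τ_X ✗.
  U = {p37, p38, p39}: f^{-1}(U) = {i, j, k, l} ∈ τ_X ✓.
  U = {p36, p37, p38, p39}: f^{-1}(U) = {i, j, k, l} ∈ τ_X ✓.
Found U = {p39} with f^{-1}(U) = {i, l} not in τ_X. Therefore f is NOT continuous.


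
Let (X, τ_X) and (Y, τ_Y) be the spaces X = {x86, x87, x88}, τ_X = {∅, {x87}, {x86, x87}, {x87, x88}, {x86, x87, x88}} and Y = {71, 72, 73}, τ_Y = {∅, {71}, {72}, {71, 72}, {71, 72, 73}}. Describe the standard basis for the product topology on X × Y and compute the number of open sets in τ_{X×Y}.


Basis B = {∅ × ∅, {x87} × {71}, {x87} × {72}, {x86, x87} × {71}, {x86, x87} × {72}, {x87} × {71, 72}, {x87, x88} × {71}, {x87, x88} × {72}, {x86, x87, x88} × {71}, {x86, x87, x88} × {72}, {x87} × {71, 72, 73}, {x86, x87} × {71, 72}, {x87, x88} × {71, 72}, {x86, x87} × {71, 72, 73}, {x86, x87, x88} × {71, 72}, {x87, x88} × {71, 72, 73}, {x86, x87, x88} × {71, 72, 73}}; |τ_{X×Y}| = 50.

Enumerate products U × V with U ∈ τ_X, V ∈ τ_Y (deduplicated):
  ∅ × ∅ = {} (∅)
  {x87} × {71} = {(x87,71)}
  {x87} × {72} = {(x87,72)}
  {x86, x87} × {71} = {(x86,71), (x87,71)}
  {x86, x87} × {72} = {(x86,72), (x87,72)}
  {x87} × {71, 72} = {(x87,71), (x87,72)}
  {x87, x88} × {71} = {(x87,71), (x88,71)}
  {x87, x88} × {72} = {(x87,72), (x88,72)}
  {x86, x87, x88} × {71} = {(x86,71), (x87,71), (x88,71)}
  {x86, x87, x88} × {72} = {(x86,72), (x87,72), (x88,72)}
  {x87} × {71, 72, 73} = {(x87,71), (x87,72), (x87,73)}
  {x86, x87} × {71, 72} = {(x86,71), (x86,72), (x87,71), (x87,72)}
  {x87, x88} × {71, 72} = {(x87,71), (x87,72), (x88,71), (x88,72)}
  {x86, x87} × {71, 72, 73} = {(x86,71), (x86,72), (x86,73), (x87,71), (x87,72), (x87,73)}
  {x86, x87, x88} × {71, 72} = {(x86,71), (x86,72), (x87,71), (x87,72), (x88,71), (x88,72)}
  {x87, x88} × {71, 72, 73} = {(x87,71), (x87,72), (x87,73), (x88,71), (x88,72), (x88,73)}
  {x86, x87, x88} × {71, 72, 73} = {(x86,71), (x86,72), (x86,73), (x87,71), (x87,72), (x87,73), (x88,71), (x88,72), (x88,73)}
These 17 distinct sets form the basis B.
Close under arbitrary unions to get τ_{X×Y}; counting gives |τ_{X×Y}| = 50.


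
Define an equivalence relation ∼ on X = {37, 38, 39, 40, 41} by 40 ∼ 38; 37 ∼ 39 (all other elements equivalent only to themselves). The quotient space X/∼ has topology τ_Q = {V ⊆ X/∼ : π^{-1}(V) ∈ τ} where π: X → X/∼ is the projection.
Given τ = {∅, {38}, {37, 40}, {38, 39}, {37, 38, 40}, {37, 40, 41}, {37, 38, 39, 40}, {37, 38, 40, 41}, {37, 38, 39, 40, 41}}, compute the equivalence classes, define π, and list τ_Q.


X/∼ = {[37=39], [38=40], [41]}; |τ_Q| = 3.

Equivalence classes: [37=39], [38=40], [41].
Quotient map π: X → X/∼ sends 37 ↦ [37=39], 38 ↦ [38=40], 39 ↦ [37=39], 40 ↦ [38=40], 41 ↦ [41].
For each subset V ⊆ X/∼, compute π^{-1}(V) ⊆ X and check whether π^{-1}(V) ∈ τ. V is open in τ_Q iff π^{-1}(V) ∈ τ.
  V = {}: π^{-1}(V) = ∅ ∈ τ ✓.
  V = {[37=39]}: π^{-1}(V) = {37, 39} ∉ τ ✗.
  V = {[38=40]}: π^{-1}(V) = {38, 40} ∉ τ ✗.
  V = {[37=39], [38=40]}: π^{-1}(V) = {37, 38, 39, 40} ∈ τ ✓.
  V = {[41]}: π^{-1}(V) = {41} ∉ τ ✗.
  V = {[37=39], [41]}: π^{-1}(V) = {37, 39, 41} ∉ τ ✗.
  V = {[38=40], [41]}: π^{-1}(V) = {38, 40, 41} ∉ τ ✗.
  V = {[37=39], [38=40], [41]}: π^{-1}(V) = {37, 38, 39, 40, 41} ∈ τ ✓.
Open sets in the quotient: τ_Q = {{}, {[37=39], [38=40]}, {[37=39], [38=40], [41]}} (3 elements).


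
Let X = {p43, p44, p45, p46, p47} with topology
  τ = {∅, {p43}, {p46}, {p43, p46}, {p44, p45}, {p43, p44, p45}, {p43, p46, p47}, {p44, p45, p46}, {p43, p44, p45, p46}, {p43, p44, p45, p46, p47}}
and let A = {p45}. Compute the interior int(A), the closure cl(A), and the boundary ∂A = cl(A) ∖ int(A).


int(A) = ∅, cl(A) = {p44, p45}, ∂A = {p44, p45}.

Closed sets in (X, τ) are complements of opens:
  closed(X, τ) = {∅, {p47}, {p43, p47}, {p44, p45}, {p46, p47}, {p43, p46, p47}, {p44, p45, p47}, {p43, p44, p45, p47}, {p44, p45, p46, p47}, {p43, p44, p45, p46, p47}}.
int(A) = ⋃ {U ∈ τ : U ⊆ A}. Opens contained in A: ∅.
Taking the union of these: int(A) = ∅.
cl(A) = ⋂ {C closed : A ⊆ C}. Closed sets containing A: {p44, p45}, {p44, p45, p47}, {p43, p44, p45, p47}, {p44, p45, p46, p47}, {p43, p44, p45, p46, p47}.
Intersecting these: cl(A) = {p44, p45}.
∂A = cl(A) ∖ int(A) = {p44, p45} ∖ ∅ = {p44, p45}.


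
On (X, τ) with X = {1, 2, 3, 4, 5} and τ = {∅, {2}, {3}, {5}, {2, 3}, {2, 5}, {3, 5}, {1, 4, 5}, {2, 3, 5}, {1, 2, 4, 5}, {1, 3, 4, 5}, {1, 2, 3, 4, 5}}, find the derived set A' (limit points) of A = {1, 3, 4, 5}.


A' = {1, 4}

For each x ∈ X, list the open sets U ∈ τ with x ∈ U, then check whether U ∩ (A ∖ {x}) ≠ ∅ for every such U.
  x = 1: opens ∋ x are {1, 4, 5}, {1, 2, 4, 5}, {1, 3, 4, 5}, {1, 2, 3, 4, 5}; each meets A ∖ {1}, so x IS a limit point.
  x = 2: open {2} ∋ x has {2} ∩ (A ∖ {2}) = ∅, so x is NOT a limit point.
  x = 3: open {3} ∋ x has {3} ∩ (A ∖ {3}) = ∅, so x is NOT a limit point.
  x = 4: opens ∋ x are {1, 4, 5}, {1, 2, 4, 5}, {1, 3, 4, 5}, {1, 2, 3, 4, 5}; each meets A ∖ {4}, so x IS a limit point.
  x = 5: open {5} ∋ x has {5} ∩ (A ∖ {5}) = ∅, so x is NOT a limit point.
Collecting: A' = {1, 4}.


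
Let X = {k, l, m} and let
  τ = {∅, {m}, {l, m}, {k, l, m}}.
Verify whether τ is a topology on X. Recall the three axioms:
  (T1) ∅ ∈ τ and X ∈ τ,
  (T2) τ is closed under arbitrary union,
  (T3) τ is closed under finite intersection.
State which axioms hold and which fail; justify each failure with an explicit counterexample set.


τ IS a topology on X.

Axiom (T1): ∅ ∈ τ? Yes; X ∈ τ? Yes.
Axiom (T2/T3): check pairwise unions and intersections of members of τ.
All pairwise intersections and unions checked — each lies in τ. Therefore τ satisfies (T1), (T2), (T3): it IS a topology on X.


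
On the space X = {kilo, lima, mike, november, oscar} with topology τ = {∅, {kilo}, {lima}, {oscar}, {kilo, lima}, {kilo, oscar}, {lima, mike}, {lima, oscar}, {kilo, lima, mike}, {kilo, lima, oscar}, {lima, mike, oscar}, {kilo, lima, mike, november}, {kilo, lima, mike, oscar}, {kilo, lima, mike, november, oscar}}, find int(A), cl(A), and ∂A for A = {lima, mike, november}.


int(A) = {lima, mike}, cl(A) = {lima, mike, november}, ∂A = {november}.

Closed sets in (X, τ) are complements of opens:
  closed(X, τ) = {∅, {november}, {oscar}, {kilo, november}, {mike, november}, {november, oscar}, {kilo, mike, november}, {kilo, november, oscar}, {lima, mike, november}, {mike, november, oscar}, {kilo, lima, mike, november}, {kilo, mike, november, oscar}, {lima, mike, november, oscar}, {kilo, lima, mike, november, oscar}}.
int(A) = ⋃ {U ∈ τ : U ⊆ A}. Opens contained in A: ∅, {lima}, {lima, mike}.
Taking the union of these: int(A) = {lima, mike}.
cl(A) = ⋂ {C closed : A ⊆ C}. Closed sets containing A: {lima, mike, november}, {kilo, lima, mike, november}, {lima, mike, november, oscar}, {kilo, lima, mike, november, oscar}.
Intersecting these: cl(A) = {lima, mike, november}.
∂A = cl(A) ∖ int(A) = {lima, mike, november} ∖ {lima, mike} = {november}.


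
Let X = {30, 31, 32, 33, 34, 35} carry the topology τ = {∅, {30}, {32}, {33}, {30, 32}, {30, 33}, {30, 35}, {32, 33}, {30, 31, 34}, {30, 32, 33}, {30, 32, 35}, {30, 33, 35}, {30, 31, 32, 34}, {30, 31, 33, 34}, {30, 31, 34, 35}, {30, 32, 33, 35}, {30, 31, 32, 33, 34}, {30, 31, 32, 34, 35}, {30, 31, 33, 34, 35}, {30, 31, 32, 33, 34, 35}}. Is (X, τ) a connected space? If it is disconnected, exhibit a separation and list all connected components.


(X, τ) is disconnected; components = [{32}, {33}, {30, 31, 34, 35}].

Find clopen sets (U ∈ τ with X ∖ U ∈ τ):
  U = ∅, X ∖ U = {30, 31, 32, 33, 34, 35} — both open, so U is clopen.
  U = {32}, X ∖ U = {30, 31, 33, 34, 35} — both open, so U is clopen.
  U = {33}, X ∖ U = {30, 31, 32, 34, 35} — both open, so U is clopen.
  U = {32, 33}, X ∖ U = {30, 31, 34, 35} — both open, so U is clopen.
  U = {30, 31, 34, 35}, X ∖ U = {32, 33} — both open, so U is clopen.
  U = {30, 31, 32, 34, 35}, X ∖ U = {33} — both open, so U is clopen.
  U = {30, 31, 33, 34, 35}, X ∖ U = {32} — both open, so U is clopen.
  U = {30, 31, 32, 33, 34, 35}, X ∖ U = ∅ — both open, so U is clopen.
Nontrivial clopen(s) exist: e.g. {32}. So (X, τ) is disconnected.
Compute connected components by grouping points that agree on all clopens:
  component: {32}
  component: {33}
  component: {30, 31, 34, 35}


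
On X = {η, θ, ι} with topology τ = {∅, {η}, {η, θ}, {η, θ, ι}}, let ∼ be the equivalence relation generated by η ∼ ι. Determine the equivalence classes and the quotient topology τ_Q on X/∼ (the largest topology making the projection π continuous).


X/∼ = {[η=ι], [θ]}; |τ_Q| = 2.

Equivalence classes: [η=ι], [θ].
Quotient map π: X → X/∼ sends η ↦ [η=ι], θ ↦ [θ], ι ↦ [η=ι].
For each subset V ⊆ X/∼, compute π^{-1}(V) ⊆ X and check whether π^{-1}(V) ∈ τ. V is open in τ_Q iff π^{-1}(V) ∈ τ.
  V = {}: π^{-1}(V) = ∅ ∈ τ ✓.
  V = {[η=ι]}: π^{-1}(V) = {η, ι} ∉ τ ✗.
  V = {[θ]}: π^{-1}(V) = {θ} ∉ τ ✗.
  V = {[η=ι], [θ]}: π^{-1}(V) = {η, θ, ι} ∈ τ ✓.
Open sets in the quotient: τ_Q = {{}, {[η=ι], [θ]}} (2 elements).


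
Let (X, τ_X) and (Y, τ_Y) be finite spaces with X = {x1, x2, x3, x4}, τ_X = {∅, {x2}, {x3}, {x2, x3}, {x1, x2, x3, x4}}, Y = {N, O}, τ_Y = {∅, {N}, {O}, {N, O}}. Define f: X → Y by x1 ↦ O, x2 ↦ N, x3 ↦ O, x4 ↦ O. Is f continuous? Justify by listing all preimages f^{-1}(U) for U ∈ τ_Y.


f is NOT continuous.

Compute f^{-1}(U) for each U ∈ τ_Y:
  U = ∅: f^{-1}(U) = ∅ ∈ τ_X ✓.
  U = {N}: f^{-1}(U) = {x2} ∈ τ_X ✓.
  U = {O}: f^{-1}(U) = {x1, x3, x4} ∉ τ_X ✗.
  U = {N, O}: f^{-1}(U) = {x1, x2, x3, x4} ∈ τ_X ✓.
Found U = {O} with f^{-1}(U) = {x1, x3, x4} not in τ_X. Therefore f is NOT continuous.


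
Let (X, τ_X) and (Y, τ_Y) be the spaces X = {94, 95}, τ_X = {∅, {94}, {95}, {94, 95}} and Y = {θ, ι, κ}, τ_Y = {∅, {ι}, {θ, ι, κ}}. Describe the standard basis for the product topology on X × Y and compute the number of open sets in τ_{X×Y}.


Basis B = {∅ × ∅, {94} × {ι}, {95} × {ι}, {94, 95} × {ι}, {94} × {θ, ι, κ}, {95} × {θ, ι, κ}, {94, 95} × {θ, ι, κ}}; |τ_{X×Y}| = 9.

Enumerate products U × V with U ∈ τ_X, V ∈ τ_Y (deduplicated):
  ∅ × ∅ = {} (∅)
  {94} × {ι} = {(94,ι)}
  {95} × {ι} = {(95,ι)}
  {94, 95} × {ι} = {(94,ι), (95,ι)}
  {94} × {θ, ι, κ} = {(94,θ), (94,ι), (94,κ)}
  {95} × {θ, ι, κ} = {(95,θ), (95,ι), (95,κ)}
  {94, 95} × {θ, ι, κ} = {(94,θ), (94,ι), (94,κ), (95,θ), (95,ι), (95,κ)}
These 7 distinct sets form the basis B.
Close under arbitrary unions to get τ_{X×Y}; counting gives |τ_{X×Y}| = 9.


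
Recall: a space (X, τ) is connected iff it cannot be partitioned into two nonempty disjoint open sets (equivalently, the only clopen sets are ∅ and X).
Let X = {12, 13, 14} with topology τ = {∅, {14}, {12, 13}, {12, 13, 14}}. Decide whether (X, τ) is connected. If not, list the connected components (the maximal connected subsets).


(X, τ) is disconnected; components = [{14}, {12, 13}].

Find clopen sets (U ∈ τ with X ∖ U ∈ τ):
  U = ∅, X ∖ U = {12, 13, 14} — both open, so U is clopen.
  U = {14}, X ∖ U = {12, 13} — both open, so U is clopen.
  U = {12, 13}, X ∖ U = {14} — both open, so U is clopen.
  U = {12, 13, 14}, X ∖ U = ∅ — both open, so U is clopen.
Nontrivial clopen(s) exist: e.g. {12, 13}. So (X, τ) is disconnected.
Compute connected components by grouping points that agree on all clopens:
  component: {14}
  component: {12, 13}


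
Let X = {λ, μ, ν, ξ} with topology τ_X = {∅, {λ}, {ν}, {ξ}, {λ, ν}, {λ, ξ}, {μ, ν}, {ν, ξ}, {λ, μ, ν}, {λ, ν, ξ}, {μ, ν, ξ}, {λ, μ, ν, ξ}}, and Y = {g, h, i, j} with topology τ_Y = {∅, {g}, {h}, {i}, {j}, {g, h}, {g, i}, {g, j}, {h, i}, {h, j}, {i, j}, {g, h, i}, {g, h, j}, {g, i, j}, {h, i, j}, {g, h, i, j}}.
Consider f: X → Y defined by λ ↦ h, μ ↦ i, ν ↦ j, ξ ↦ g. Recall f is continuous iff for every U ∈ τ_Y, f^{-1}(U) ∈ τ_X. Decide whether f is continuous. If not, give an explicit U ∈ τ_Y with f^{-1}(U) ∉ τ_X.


f is NOT continuous.

Compute f^{-1}(U) for each U ∈ τ_Y:
  U = ∅: f^{-1}(U) = ∅ ∈ τ_X ✓.
  U = {g}: f^{-1}(U) = {ξ} ∈ τ_X ✓.
  U = {h}: f^{-1}(U) = {λ} ∈ τ_X ✓.
  U = {i}: f^{-1}(U) = {μ} ∉ τ_X ✗.
  U = {j}: f^{-1}(U) = {ν} ∈ τ_X ✓.
  U = {g, h}: f^{-1}(U) = {λ, ξ} ∈ τ_X ✓.
  U = {g, i}: f^{-1}(U) = {μ, ξ} ∉ τ_X ✗.
  U = {g, j}: f^{-1}(U) = {ν, ξ} ∈ τ_X ✓.
  U = {h, i}: f^{-1}(U) = {λ, μ} ∉ τ_X ✗.
  U = {h, j}: f^{-1}(U) = {λ, ν} ∈ τ_X ✓.
  U = {i, j}: f^{-1}(U) = {μ, ν} ∈ τ_X ✓.
  U = {g, h, i}: f^{-1}(U) = {λ, μ, ξ} ∉ τ_X ✗.
  U = {g, h, j}: f^{-1}(U) = {λ, ν, ξ} ∈ τ_X ✓.
  U = {g, i, j}: f^{-1}(U) = {μ, ν, ξ} ∈ τ_X ✓.
  U = {h, i, j}: f^{-1}(U) = {λ, μ, ν} ∈ τ_X ✓.
  U = {g, h, i, j}: f^{-1}(U) = {λ, μ, ν, ξ} ∈ τ_X ✓.
Found U = {i} with f^{-1}(U) = {μ} not in τ_X. Therefore f is NOT continuous.


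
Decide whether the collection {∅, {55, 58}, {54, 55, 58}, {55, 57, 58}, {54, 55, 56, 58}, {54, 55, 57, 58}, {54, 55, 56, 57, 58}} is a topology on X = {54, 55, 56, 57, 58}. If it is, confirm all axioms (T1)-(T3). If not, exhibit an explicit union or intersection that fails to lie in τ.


τ IS a topology on X.

Axiom (T1): ∅ ∈ τ? Yes; X ∈ τ? Yes.
Axiom (T2/T3): check pairwise unions and intersections of members of τ.
All pairwise intersections and unions checked — each lies in τ. Therefore τ satisfies (T1), (T2), (T3): it IS a topology on X.


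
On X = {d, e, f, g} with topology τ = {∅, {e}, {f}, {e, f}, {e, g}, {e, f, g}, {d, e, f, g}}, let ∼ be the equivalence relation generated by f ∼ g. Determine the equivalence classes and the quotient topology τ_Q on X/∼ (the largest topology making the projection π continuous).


X/∼ = {[d], [e], [f=g]}; |τ_Q| = 4.

Equivalence classes: [d], [e], [f=g].
Quotient map π: X → X/∼ sends d ↦ [d], e ↦ [e], f ↦ [f=g], g ↦ [f=g].
For each subset V ⊆ X/∼, compute π^{-1}(V) ⊆ X and check whether π^{-1}(V) ∈ τ. V is open in τ_Q iff π^{-1}(V) ∈ τ.
  V = {}: π^{-1}(V) = ∅ ∈ τ ✓.
  V = {[d]}: π^{-1}(V) = {d} ∉ τ ✗.
  V = {[e]}: π^{-1}(V) = {e} ∈ τ ✓.
  V = {[d], [e]}: π^{-1}(V) = {d, e} ∉ τ ✗.
  V = {[f=g]}: π^{-1}(V) = {f, g} ∉ τ ✗.
  V = {[d], [f=g]}: π^{-1}(V) = {d, f, g} ∉ τ ✗.
  V = {[e], [f=g]}: π^{-1}(V) = {e, f, g} ∈ τ ✓.
  V = {[d], [e], [f=g]}: π^{-1}(V) = {d, e, f, g} ∈ τ ✓.
Open sets in the quotient: τ_Q = {{}, {[e]}, {[e], [f=g]}, {[d], [e], [f=g]}} (4 elements).


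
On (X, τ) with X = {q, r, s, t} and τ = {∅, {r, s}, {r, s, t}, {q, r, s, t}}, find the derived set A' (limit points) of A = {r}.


A' = {q, s, t}

For each x ∈ X, list the open sets U ∈ τ with x ∈ U, then check whether U ∩ (A ∖ {x}) ≠ ∅ for every such U.
  x = q: opens ∋ x are {q, r, s, t}; each meets A ∖ {q}, so x IS a limit point.
  x = r: open {r, s} ∋ x has {r, s} ∩ (A ∖ {r}) = ∅, so x is NOT a limit point.
  x = s: opens ∋ x are {r, s}, {r, s, t}, {q, r, s, t}; each meets A ∖ {s}, so x IS a limit point.
  x = t: opens ∋ x are {r, s, t}, {q, r, s, t}; each meets A ∖ {t}, so x IS a limit point.
Collecting: A' = {q, s, t}.


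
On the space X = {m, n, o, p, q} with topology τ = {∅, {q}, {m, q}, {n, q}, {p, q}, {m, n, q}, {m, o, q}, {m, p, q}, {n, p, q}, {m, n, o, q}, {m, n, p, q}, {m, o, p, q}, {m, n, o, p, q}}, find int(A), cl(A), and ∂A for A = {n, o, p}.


int(A) = ∅, cl(A) = {n, o, p}, ∂A = {n, o, p}.

Closed sets in (X, τ) are complements of opens:
  closed(X, τ) = {∅, {n}, {o}, {p}, {m, o}, {n, o}, {n, p}, {o, p}, {m, n, o}, {m, o, p}, {n, o, p}, {m, n, o, p}, {m, n, o, p, q}}.
int(A) = ⋃ {U ∈ τ : U ⊆ A}. Opens contained in A: ∅.
Taking the union of these: int(A) = ∅.
cl(A) = ⋂ {C closed : A ⊆ C}. Closed sets containing A: {n, o, p}, {m, n, o, p}, {m, n, o, p, q}.
Intersecting these: cl(A) = {n, o, p}.
∂A = cl(A) ∖ int(A) = {n, o, p} ∖ ∅ = {n, o, p}.
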